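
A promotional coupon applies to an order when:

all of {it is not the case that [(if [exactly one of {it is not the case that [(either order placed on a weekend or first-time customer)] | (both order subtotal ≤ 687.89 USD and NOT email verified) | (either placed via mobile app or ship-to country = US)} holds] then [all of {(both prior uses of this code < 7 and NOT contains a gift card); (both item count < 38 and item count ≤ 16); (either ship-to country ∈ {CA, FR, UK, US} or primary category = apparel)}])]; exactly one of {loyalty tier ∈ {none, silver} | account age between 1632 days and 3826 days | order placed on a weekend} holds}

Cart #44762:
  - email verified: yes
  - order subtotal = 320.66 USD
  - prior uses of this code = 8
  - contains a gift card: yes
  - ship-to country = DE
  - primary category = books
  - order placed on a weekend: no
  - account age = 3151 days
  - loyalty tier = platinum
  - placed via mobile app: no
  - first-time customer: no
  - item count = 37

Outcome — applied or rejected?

Applied

Atomic conditions:
  order placed on a weekend: no → false
  first-time customer: no → false
  order subtotal ≤ 687.89 USD: 320.66 ≤ 687.89 is true
  NOT email verified: yes → false
  placed via mobile app: no → false
  ship-to country = US: DE == US is false
  prior uses of this code < 7: 8 < 7 is false
  NOT contains a gift card: yes → false
  item count < 38: 37 < 38 is true
  item count ≤ 16: 37 ≤ 16 is false
  ship-to country ∈ {CA, FR, UK, US}: DE is not in the set → false
  primary category = apparel: books == apparel is false
  loyalty tier ∈ {none, silver}: platinum is not in the set → false
  account age between 1632 days and 3826 days: 3151 in [1632, 3826] is true
Combine:
[1.1.1.1.1] false OR false = false
[1.1.1.1] NOT false = true
[1.1.1.2] true AND false = false
[1.1.1.3] false OR false = false
[1.1.1] exactly-one(true, false, false) = true
[1.1.2.1] false AND false = false
[1.1.2.2] true AND false = false
[1.1.2.3] false OR false = false
[1.1.2] false AND false AND false = false
[1.1] true → false = false
[1] NOT false = true
[2] exactly-one(false, true, false) = true
[root] true AND true = true
Overall: true → applied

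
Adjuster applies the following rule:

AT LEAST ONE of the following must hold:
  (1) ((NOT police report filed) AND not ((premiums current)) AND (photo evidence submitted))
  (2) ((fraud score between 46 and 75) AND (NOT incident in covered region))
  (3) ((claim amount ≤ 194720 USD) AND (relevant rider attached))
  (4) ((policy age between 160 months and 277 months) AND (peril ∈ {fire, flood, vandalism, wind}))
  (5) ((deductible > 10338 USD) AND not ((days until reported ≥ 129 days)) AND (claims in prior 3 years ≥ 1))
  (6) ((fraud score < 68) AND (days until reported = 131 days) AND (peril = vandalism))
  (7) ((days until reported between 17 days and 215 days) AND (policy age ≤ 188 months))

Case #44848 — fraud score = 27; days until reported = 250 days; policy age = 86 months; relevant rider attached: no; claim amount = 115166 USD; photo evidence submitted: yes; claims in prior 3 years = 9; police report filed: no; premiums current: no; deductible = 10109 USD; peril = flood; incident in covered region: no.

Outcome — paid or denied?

Atomic conditions:
  NOT police report filed: no → true
  premiums current: no → false
  photo evidence submitted: yes → true
  fraud score between 46 and 75: 27 in [46, 75] is false
  NOT incident in covered region: no → true
  claim amount ≤ 194720 USD: 115166 ≤ 194720 is true
  relevant rider attached: no → false
  policy age between 160 months and 277 months: 86 in [160, 277] is false
  peril ∈ {fire, flood, vandalism, wind}: flood is in the set → true
  deductible > 10338 USD: 10109 > 10338 is false
  days until reported ≥ 129 days: 250 ≥ 129 is true
  claims in prior 3 years ≥ 1: 9 ≥ 1 is true
  fraud score < 68: 27 < 68 is true
  days until reported = 131 days: 250 == 131 is false
  peril = vandalism: flood == vandalism is false
  days until reported between 17 days and 215 days: 250 in [17, 215] is false
  policy age ≤ 188 months: 86 ≤ 188 is true
Combine:
[1.2] NOT false = true
[1] true AND true AND true = true
[2] false AND true = false
[3] true AND false = false
[4] false AND true = false
[5.2] NOT true = false
[5] false AND false AND true = false
[6] true AND false AND false = false
[7] false AND true = false
[root] true OR false OR false OR false OR false OR false OR false = true
Overall: true → paid

Paid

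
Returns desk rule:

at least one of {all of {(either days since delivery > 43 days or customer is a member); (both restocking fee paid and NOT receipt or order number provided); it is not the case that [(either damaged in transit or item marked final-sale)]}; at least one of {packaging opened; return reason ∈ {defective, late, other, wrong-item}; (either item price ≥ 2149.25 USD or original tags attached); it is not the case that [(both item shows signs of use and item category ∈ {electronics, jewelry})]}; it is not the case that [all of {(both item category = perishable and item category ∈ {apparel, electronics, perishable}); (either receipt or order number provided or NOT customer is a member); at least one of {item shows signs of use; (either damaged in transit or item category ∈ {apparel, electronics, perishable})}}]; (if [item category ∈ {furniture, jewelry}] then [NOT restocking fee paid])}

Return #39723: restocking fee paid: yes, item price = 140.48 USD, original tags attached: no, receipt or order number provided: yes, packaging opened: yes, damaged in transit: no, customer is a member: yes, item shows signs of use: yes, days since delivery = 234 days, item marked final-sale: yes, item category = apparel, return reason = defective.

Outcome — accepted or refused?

Atomic conditions:
  days since delivery > 43 days: 234 > 43 is true
  customer is a member: yes → true
  restocking fee paid: yes → true
  NOT receipt or order number provided: yes → false
  damaged in transit: no → false
  item marked final-sale: yes → true
  packaging opened: yes → true
  return reason ∈ {defective, late, other, wrong-item}: defective is in the set → true
  item price ≥ 2149.25 USD: 140.48 ≥ 2149.25 is false
  original tags attached: no → false
  item shows signs of use: yes → true
  item category ∈ {electronics, jewelry}: apparel is not in the set → false
  item category = perishable: apparel == perishable is false
  item category ∈ {apparel, electronics, perishable}: apparel is in the set → true
  receipt or order number provided: yes → true
  NOT customer is a member: yes → false
  item category ∈ {furniture, jewelry}: apparel is not in the set → false
  NOT restocking fee paid: yes → false
Combine:
[1.1] true OR true = true
[1.2] true AND false = false
[1.3.1] false OR true = true
[1.3] NOT true = false
[1] true AND false AND false = false
[2.3] false OR false = false
[2.4.1] true AND false = false
[2.4] NOT false = true
[2] true OR true OR false OR true = true
[3.1.1] false AND true = false
[3.1.2] true OR false = true
[3.1.3.2] false OR true = true
[3.1.3] true OR true = true
[3.1] false AND true AND true = false
[3] NOT false = true
[4] false → false (antecedent false ⇒ implication holds) = true
[root] false OR true OR true OR true = true
Overall: true → accepted

Accepted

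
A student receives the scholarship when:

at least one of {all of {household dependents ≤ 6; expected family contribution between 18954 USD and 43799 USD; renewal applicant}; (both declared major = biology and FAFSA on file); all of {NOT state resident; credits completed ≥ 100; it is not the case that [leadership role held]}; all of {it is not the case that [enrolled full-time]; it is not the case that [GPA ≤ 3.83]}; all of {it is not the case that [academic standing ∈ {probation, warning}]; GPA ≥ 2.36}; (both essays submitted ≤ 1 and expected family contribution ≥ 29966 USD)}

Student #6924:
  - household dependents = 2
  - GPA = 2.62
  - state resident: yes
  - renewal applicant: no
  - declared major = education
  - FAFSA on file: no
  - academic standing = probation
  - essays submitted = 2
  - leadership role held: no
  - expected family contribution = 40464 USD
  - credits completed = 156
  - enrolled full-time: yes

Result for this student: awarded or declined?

Declined

Atomic conditions:
  household dependents ≤ 6: 2 ≤ 6 is true
  expected family contribution between 18954 USD and 43799 USD: 40464 in [18954, 43799] is true
  renewal applicant: no → false
  declared major = biology: education == biology is false
  FAFSA on file: no → false
  NOT state resident: yes → false
  credits completed ≥ 100: 156 ≥ 100 is true
  leadership role held: no → false
  enrolled full-time: yes → true
  GPA ≤ 3.83: 2.62 ≤ 3.83 is true
  academic standing ∈ {probation, warning}: probation is in the set → true
  GPA ≥ 2.36: 2.62 ≥ 2.36 is true
  essays submitted ≤ 1: 2 ≤ 1 is false
  expected family contribution ≥ 29966 USD: 40464 ≥ 29966 is true
Combine:
[1] true AND true AND false = false
[2] false AND false = false
[3.3] NOT false = true
[3] false AND true AND true = false
[4.1] NOT true = false
[4.2] NOT true = false
[4] false AND false = false
[5.1] NOT true = false
[5] false AND true = false
[6] false AND true = false
[root] false OR false OR false OR false OR false OR false = false
Overall: false → declined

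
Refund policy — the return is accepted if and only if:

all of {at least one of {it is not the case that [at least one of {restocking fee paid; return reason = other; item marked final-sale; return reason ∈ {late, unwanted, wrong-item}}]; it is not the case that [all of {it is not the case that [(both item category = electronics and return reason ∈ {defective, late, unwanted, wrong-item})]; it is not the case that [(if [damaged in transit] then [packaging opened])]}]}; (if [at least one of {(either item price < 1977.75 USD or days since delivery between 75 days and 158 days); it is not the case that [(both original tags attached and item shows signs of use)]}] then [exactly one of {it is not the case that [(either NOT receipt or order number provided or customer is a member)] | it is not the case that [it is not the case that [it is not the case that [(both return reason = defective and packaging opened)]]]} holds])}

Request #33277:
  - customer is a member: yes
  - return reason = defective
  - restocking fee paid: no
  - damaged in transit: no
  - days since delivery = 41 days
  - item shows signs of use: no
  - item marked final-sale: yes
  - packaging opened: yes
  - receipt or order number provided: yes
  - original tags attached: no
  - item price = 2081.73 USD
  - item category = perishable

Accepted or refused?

Atomic conditions:
  restocking fee paid: no → false
  return reason = other: defective == other is false
  item marked final-sale: yes → true
  return reason ∈ {late, unwanted, wrong-item}: defective is not in the set → false
  item category = electronics: perishable == electronics is false
  return reason ∈ {defective, late, unwanted, wrong-item}: defective is in the set → true
  damaged in transit: no → false
  packaging opened: yes → true
  item price < 1977.75 USD: 2081.73 < 1977.75 is false
  days since delivery between 75 days and 158 days: 41 in [75, 158] is false
  original tags attached: no → false
  item shows signs of use: no → false
  NOT receipt or order number provided: yes → false
  customer is a member: yes → true
  return reason = defective: defective == defective is true
Combine:
[1.1.1] false OR false OR true OR false = true
[1.1] NOT true = false
[1.2.1.1.1] false AND true = false
[1.2.1.1] NOT false = true
[1.2.1.2.1] false → true (antecedent false ⇒ implication holds) = true
[1.2.1.2] NOT true = false
[1.2.1] true AND false = false
[1.2] NOT false = true
[1] false OR true = true
[2.1.1] false OR false = false
[2.1.2.1] false AND false = false
[2.1.2] NOT false = true
[2.1] false OR true = true
[2.2.1.1] false OR true = true
[2.2.1] NOT true = false
[2.2.2.1.1.1] true AND true = true
[2.2.2.1.1] NOT true = false
[2.2.2.1] NOT false = true
[2.2.2] NOT true = false
[2.2] exactly-one(false, false) = false
[2] true → false = false
[root] true AND false = false
Overall: false → refused

Refused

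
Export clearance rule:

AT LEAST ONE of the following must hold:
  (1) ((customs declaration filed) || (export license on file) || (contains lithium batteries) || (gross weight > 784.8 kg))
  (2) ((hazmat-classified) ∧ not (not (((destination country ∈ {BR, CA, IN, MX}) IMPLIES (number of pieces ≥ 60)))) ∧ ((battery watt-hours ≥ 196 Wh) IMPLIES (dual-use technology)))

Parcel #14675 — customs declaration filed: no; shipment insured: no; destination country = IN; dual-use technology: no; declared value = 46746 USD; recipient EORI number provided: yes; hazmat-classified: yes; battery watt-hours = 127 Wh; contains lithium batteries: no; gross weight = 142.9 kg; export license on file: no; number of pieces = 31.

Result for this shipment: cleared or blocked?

Blocked

Atomic conditions:
  customs declaration filed: no → false
  export license on file: no → false
  contains lithium batteries: no → false
  gross weight > 784.8 kg: 142.9 > 784.8 is false
  hazmat-classified: yes → true
  destination country ∈ {BR, CA, IN, MX}: IN is in the set → true
  number of pieces ≥ 60: 31 ≥ 60 is false
  battery watt-hours ≥ 196 Wh: 127 ≥ 196 is false
  dual-use technology: no → false
Combine:
[1] false OR false OR false OR false = false
[2.2.1.1] true → false = false
[2.2.1] NOT false = true
[2.2] NOT true = false
[2.3] false → false (antecedent false ⇒ implication holds) = true
[2] true AND false AND true = false
[root] false OR false = false
Overall: false → blocked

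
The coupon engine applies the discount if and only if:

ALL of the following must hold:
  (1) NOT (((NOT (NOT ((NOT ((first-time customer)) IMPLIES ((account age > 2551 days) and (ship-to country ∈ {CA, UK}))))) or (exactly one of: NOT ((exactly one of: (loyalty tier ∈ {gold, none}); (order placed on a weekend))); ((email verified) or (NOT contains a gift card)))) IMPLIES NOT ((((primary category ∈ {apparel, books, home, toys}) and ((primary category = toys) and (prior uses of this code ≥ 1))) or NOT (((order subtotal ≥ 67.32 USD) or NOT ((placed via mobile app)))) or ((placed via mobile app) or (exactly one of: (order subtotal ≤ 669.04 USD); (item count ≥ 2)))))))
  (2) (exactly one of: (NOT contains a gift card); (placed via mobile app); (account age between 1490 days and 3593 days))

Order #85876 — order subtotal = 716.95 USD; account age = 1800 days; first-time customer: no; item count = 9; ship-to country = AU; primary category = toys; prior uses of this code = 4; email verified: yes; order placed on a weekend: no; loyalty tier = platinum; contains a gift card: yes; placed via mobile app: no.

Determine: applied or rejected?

Atomic conditions:
  first-time customer: no → false
  account age > 2551 days: 1800 > 2551 is false
  ship-to country ∈ {CA, UK}: AU is not in the set → false
  loyalty tier ∈ {gold, none}: platinum is not in the set → false
  order placed on a weekend: no → false
  email verified: yes → true
  NOT contains a gift card: yes → false
  primary category ∈ {apparel, books, home, toys}: toys is in the set → true
  primary category = toys: toys == toys is true
  prior uses of this code ≥ 1: 4 ≥ 1 is true
  order subtotal ≥ 67.32 USD: 716.95 ≥ 67.32 is true
  placed via mobile app: no → false
  order subtotal ≤ 669.04 USD: 716.95 ≤ 669.04 is false
  item count ≥ 2: 9 ≥ 2 is true
  account age between 1490 days and 3593 days: 1800 in [1490, 3593] is true
Combine:
[1.1.1.1.1.1.1] NOT false = true
[1.1.1.1.1.1.2] false AND false = false
[1.1.1.1.1.1] true → false = false
[1.1.1.1.1] NOT false = true
[1.1.1.1] NOT true = false
[1.1.1.2.1.1] exactly-one(false, false) = false
[1.1.1.2.1] NOT false = true
[1.1.1.2.2] true OR false = true
[1.1.1.2] exactly-one(true, true) = false
[1.1.1] false OR false = false
[1.1.2.1.1.2] true AND true = true
[1.1.2.1.1] true AND true = true
[1.1.2.1.2.1.2] NOT false = true
[1.1.2.1.2.1] true OR true = true
[1.1.2.1.2] NOT true = false
[1.1.2.1.3.2] exactly-one(false, true) = true
[1.1.2.1.3] false OR true = true
[1.1.2.1] true OR false OR true = true
[1.1.2] NOT true = false
[1.1] false → false (antecedent false ⇒ implication holds) = true
[1] NOT true = false
[2] exactly-one(false, false, true) = true
[root] false AND true = false
Overall: false → rejected

Rejected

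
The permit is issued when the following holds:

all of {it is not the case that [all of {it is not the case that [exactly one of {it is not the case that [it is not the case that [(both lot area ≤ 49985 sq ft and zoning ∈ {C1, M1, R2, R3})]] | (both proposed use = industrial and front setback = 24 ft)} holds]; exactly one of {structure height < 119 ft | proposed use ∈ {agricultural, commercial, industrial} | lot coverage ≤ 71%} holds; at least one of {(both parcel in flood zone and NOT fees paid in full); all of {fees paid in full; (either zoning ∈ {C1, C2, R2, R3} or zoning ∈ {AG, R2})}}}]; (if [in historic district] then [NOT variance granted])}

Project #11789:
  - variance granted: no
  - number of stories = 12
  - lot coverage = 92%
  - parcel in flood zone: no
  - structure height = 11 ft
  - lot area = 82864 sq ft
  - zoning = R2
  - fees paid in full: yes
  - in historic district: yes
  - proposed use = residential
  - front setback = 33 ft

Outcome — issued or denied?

Atomic conditions:
  lot area ≤ 49985 sq ft: 82864 ≤ 49985 is false
  zoning ∈ {C1, M1, R2, R3}: R2 is in the set → true
  proposed use = industrial: residential == industrial is false
  front setback = 24 ft: 33 == 24 is false
  structure height < 119 ft: 11 < 119 is true
  proposed use ∈ {agricultural, commercial, industrial}: residential is not in the set → false
  lot coverage ≤ 71%: 92 ≤ 71 is false
  parcel in flood zone: no → false
  NOT fees paid in full: yes → false
  fees paid in full: yes → true
  zoning ∈ {C1, C2, R2, R3}: R2 is in the set → true
  zoning ∈ {AG, R2}: R2 is in the set → true
  in historic district: yes → true
  NOT variance granted: no → true
Combine:
[1.1.1.1.1.1.1] false AND true = false
[1.1.1.1.1.1] NOT false = true
[1.1.1.1.1] NOT true = false
[1.1.1.1.2] false AND false = false
[1.1.1.1] exactly-one(false, false) = false
[1.1.1] NOT false = true
[1.1.2] exactly-one(true, false, false) = true
[1.1.3.1] false AND false = false
[1.1.3.2.2] true OR true = true
[1.1.3.2] true AND true = true
[1.1.3] false OR true = true
[1.1] true AND true AND true = true
[1] NOT true = false
[2] true → true = true
[root] false AND true = false
Overall: false → denied

Denied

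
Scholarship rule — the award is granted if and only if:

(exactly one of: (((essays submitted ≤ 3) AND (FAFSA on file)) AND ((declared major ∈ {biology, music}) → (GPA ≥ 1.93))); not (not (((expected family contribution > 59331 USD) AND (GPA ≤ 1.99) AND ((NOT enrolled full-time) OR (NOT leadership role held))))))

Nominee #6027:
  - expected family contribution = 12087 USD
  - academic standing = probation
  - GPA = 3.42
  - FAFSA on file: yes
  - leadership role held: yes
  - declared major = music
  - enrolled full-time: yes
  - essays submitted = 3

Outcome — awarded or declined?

Atomic conditions:
  essays submitted ≤ 3: 3 ≤ 3 is true
  FAFSA on file: yes → true
  declared major ∈ {biology, music}: music is in the set → true
  GPA ≥ 1.93: 3.42 ≥ 1.93 is true
  expected family contribution > 59331 USD: 12087 > 59331 is false
  GPA ≤ 1.99: 3.42 ≤ 1.99 is false
  NOT enrolled full-time: yes → false
  NOT leadership role held: yes → false
Combine:
[1.1] true AND true = true
[1.2] true → true = true
[1] true AND true = true
[2.1.1.3] false OR false = false
[2.1.1] false AND false AND false = false
[2.1] NOT false = true
[2] NOT true = false
[root] exactly-one(true, false) = true
Overall: true → awarded

Awarded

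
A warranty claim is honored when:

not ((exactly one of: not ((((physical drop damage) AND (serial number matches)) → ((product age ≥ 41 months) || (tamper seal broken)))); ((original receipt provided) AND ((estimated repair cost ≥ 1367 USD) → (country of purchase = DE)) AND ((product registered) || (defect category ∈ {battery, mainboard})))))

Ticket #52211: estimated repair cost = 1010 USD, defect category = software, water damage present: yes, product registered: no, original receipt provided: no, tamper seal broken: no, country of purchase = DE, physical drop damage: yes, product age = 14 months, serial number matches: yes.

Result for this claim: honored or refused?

Atomic conditions:
  physical drop damage: yes → true
  serial number matches: yes → true
  product age ≥ 41 months: 14 ≥ 41 is false
  tamper seal broken: no → false
  original receipt provided: no → false
  estimated repair cost ≥ 1367 USD: 1010 ≥ 1367 is false
  country of purchase = DE: DE == DE is true
  product registered: no → false
  defect category ∈ {battery, mainboard}: software is not in the set → false
Combine:
[1.1.1.1] true AND true = true
[1.1.1.2] false OR false = false
[1.1.1] true → false = false
[1.1] NOT false = true
[1.2.2] false → true (antecedent false ⇒ implication holds) = true
[1.2.3] false OR false = false
[1.2] false AND true AND false = false
[1] exactly-one(true, false) = true
[root] NOT true = false
Overall: false → refused

Refused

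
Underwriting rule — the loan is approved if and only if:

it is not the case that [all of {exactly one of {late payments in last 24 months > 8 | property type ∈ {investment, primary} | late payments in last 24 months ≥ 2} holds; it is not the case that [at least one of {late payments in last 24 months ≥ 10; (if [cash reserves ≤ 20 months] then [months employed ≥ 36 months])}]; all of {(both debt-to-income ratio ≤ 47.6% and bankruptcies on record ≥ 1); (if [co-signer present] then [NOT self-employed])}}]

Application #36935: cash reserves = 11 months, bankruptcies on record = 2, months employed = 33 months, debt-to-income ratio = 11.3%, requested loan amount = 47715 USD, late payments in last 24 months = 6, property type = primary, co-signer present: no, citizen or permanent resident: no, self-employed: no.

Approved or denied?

Approved

Atomic conditions:
  late payments in last 24 months > 8: 6 > 8 is false
  property type ∈ {investment, primary}: primary is in the set → true
  late payments in last 24 months ≥ 2: 6 ≥ 2 is true
  late payments in last 24 months ≥ 10: 6 ≥ 10 is false
  cash reserves ≤ 20 months: 11 ≤ 20 is true
  months employed ≥ 36 months: 33 ≥ 36 is false
  debt-to-income ratio ≤ 47.6%: 11.3 ≤ 47.6 is true
  bankruptcies on record ≥ 1: 2 ≥ 1 is true
  co-signer present: no → false
  NOT self-employed: no → true
Combine:
[1.1] exactly-one(false, true, true) = false
[1.2.1.2] true → false = false
[1.2.1] false OR false = false
[1.2] NOT false = true
[1.3.1] true AND true = true
[1.3.2] false → true (antecedent false ⇒ implication holds) = true
[1.3] true AND true = true
[1] false AND true AND true = false
[root] NOT false = true
Overall: true → approved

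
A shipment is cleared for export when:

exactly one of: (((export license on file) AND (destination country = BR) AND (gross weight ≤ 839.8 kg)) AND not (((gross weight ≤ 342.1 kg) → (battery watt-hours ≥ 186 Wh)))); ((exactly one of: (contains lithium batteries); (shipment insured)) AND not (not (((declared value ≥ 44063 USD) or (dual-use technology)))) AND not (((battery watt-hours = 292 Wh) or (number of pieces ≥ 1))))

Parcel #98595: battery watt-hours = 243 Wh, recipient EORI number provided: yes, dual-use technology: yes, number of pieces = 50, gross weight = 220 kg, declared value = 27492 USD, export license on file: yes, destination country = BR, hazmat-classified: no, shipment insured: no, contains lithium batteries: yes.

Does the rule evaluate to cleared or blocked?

Atomic conditions:
  export license on file: yes → true
  destination country = BR: BR == BR is true
  gross weight ≤ 839.8 kg: 220 ≤ 839.8 is true
  gross weight ≤ 342.1 kg: 220 ≤ 342.1 is true
  battery watt-hours ≥ 186 Wh: 243 ≥ 186 is true
  contains lithium batteries: yes → true
  shipment insured: no → false
  declared value ≥ 44063 USD: 27492 ≥ 44063 is false
  dual-use technology: yes → true
  battery watt-hours = 292 Wh: 243 == 292 is false
  number of pieces ≥ 1: 50 ≥ 1 is true
Combine:
[1.1] true AND true AND true = true
[1.2.1] true → true = true
[1.2] NOT true = false
[1] true AND false = false
[2.1] exactly-one(true, false) = true
[2.2.1.1] false OR true = true
[2.2.1] NOT true = false
[2.2] NOT false = true
[2.3.1] false OR true = true
[2.3] NOT true = false
[2] true AND true AND false = false
[root] exactly-one(false, false) = false
Overall: false → blocked

Blocked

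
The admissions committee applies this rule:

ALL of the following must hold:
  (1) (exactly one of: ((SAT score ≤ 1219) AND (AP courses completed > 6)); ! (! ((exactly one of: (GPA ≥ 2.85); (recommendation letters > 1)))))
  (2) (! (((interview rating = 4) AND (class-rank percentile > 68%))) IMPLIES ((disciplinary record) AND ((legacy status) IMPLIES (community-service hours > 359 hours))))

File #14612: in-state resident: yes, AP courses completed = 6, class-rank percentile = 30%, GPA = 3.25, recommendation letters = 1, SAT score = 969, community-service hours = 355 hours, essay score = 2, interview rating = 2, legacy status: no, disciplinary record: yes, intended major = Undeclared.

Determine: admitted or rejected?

Atomic conditions:
  SAT score ≤ 1219: 969 ≤ 1219 is true
  AP courses completed > 6: 6 > 6 is false
  GPA ≥ 2.85: 3.25 ≥ 2.85 is true
  recommendation letters > 1: 1 > 1 is false
  interview rating = 4: 2 == 4 is false
  class-rank percentile > 68%: 30 > 68 is false
  disciplinary record: yes → true
  legacy status: no → false
  community-service hours > 359 hours: 355 > 359 is false
Combine:
[1.1] true AND false = false
[1.2.1.1] exactly-one(true, false) = true
[1.2.1] NOT true = false
[1.2] NOT false = true
[1] exactly-one(false, true) = true
[2.1.1] false AND false = false
[2.1] NOT false = true
[2.2.2] false → false (antecedent false ⇒ implication holds) = true
[2.2] true AND true = true
[2] true → true = true
[root] true AND true = true
Overall: true → admitted

Admitted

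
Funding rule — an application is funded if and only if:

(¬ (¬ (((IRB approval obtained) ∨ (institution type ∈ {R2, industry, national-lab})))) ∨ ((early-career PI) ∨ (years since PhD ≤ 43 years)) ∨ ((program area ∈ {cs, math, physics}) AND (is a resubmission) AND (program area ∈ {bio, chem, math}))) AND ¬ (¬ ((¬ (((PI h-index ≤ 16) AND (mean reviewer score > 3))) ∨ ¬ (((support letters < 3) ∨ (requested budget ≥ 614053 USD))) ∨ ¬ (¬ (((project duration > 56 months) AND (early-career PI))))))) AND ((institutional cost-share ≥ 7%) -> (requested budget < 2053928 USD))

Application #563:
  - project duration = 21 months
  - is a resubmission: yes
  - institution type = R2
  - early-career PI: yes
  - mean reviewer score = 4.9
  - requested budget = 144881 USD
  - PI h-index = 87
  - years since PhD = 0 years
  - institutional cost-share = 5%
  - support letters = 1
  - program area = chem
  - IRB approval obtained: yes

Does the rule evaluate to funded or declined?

Funded

Atomic conditions:
  IRB approval obtained: yes → true
  institution type ∈ {R2, industry, national-lab}: R2 is in the set → true
  early-career PI: yes → true
  years since PhD ≤ 43 years: 0 ≤ 43 is true
  program area ∈ {cs, math, physics}: chem is not in the set → false
  is a resubmission: yes → true
  program area ∈ {bio, chem, math}: chem is in the set → true
  PI h-index ≤ 16: 87 ≤ 16 is false
  mean reviewer score > 3: 4.9 > 3 is true
  support letters < 3: 1 < 3 is true
  requested budget ≥ 614053 USD: 144881 ≥ 614053 is false
  project duration > 56 months: 21 > 56 is false
  institutional cost-share ≥ 7%: 5 ≥ 7 is false
  requested budget < 2053928 USD: 144881 < 2053928 is true
Combine:
[1.1.1.1] true OR true = true
[1.1.1] NOT true = false
[1.1] NOT false = true
[1.2] true OR true = true
[1.3] false AND true AND true = false
[1] true OR true OR false = true
[2.1.1.1.1] false AND true = false
[2.1.1.1] NOT false = true
[2.1.1.2.1] true OR false = true
[2.1.1.2] NOT true = false
[2.1.1.3.1.1] false AND true = false
[2.1.1.3.1] NOT false = true
[2.1.1.3] NOT true = false
[2.1.1] true OR false OR false = true
[2.1] NOT true = false
[2] NOT false = true
[3] false → true (antecedent false ⇒ implication holds) = true
[root] true AND true AND true = true
Overall: true → funded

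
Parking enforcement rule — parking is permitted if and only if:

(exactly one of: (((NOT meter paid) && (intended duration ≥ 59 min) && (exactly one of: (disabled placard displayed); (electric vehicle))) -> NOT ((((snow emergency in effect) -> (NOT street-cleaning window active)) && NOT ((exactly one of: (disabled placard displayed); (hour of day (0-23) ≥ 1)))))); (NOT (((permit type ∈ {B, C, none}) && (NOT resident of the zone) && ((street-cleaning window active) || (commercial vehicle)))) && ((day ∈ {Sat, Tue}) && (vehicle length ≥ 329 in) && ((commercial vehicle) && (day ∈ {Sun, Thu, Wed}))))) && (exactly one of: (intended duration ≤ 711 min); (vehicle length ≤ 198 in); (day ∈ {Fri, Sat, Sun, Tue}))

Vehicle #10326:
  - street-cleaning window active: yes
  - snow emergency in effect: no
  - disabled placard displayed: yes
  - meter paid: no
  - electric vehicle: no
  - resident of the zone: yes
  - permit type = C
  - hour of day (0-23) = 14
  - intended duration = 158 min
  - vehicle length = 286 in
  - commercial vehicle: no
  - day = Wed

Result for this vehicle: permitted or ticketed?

Atomic conditions:
  NOT meter paid: no → true
  intended duration ≥ 59 min: 158 ≥ 59 is true
  disabled placard displayed: yes → true
  electric vehicle: no → false
  snow emergency in effect: no → false
  NOT street-cleaning window active: yes → false
  hour of day (0-23) ≥ 1: 14 ≥ 1 is true
  permit type ∈ {B, C, none}: C is in the set → true
  NOT resident of the zone: yes → false
  street-cleaning window active: yes → true
  commercial vehicle: no → false
  day ∈ {Sat, Tue}: Wed is not in the set → false
  vehicle length ≥ 329 in: 286 ≥ 329 is false
  day ∈ {Sun, Thu, Wed}: Wed is in the set → true
  intended duration ≤ 711 min: 158 ≤ 711 is true
  vehicle length ≤ 198 in: 286 ≤ 198 is false
  day ∈ {Fri, Sat, Sun, Tue}: Wed is not in the set → false
Combine:
[1.1.1.3] exactly-one(true, false) = true
[1.1.1] true AND true AND true = true
[1.1.2.1.1] false → false (antecedent false ⇒ implication holds) = true
[1.1.2.1.2.1] exactly-one(true, true) = false
[1.1.2.1.2] NOT false = true
[1.1.2.1] true AND true = true
[1.1.2] NOT true = false
[1.1] true → false = false
[1.2.1.1.3] true OR false = true
[1.2.1.1] true AND false AND true = false
[1.2.1] NOT false = true
[1.2.2.3] false AND true = false
[1.2.2] false AND false AND false = false
[1.2] true AND false = false
[1] exactly-one(false, false) = false
[2] exactly-one(true, false, false) = true
[root] false AND true = false
Overall: false → ticketed

Ticketed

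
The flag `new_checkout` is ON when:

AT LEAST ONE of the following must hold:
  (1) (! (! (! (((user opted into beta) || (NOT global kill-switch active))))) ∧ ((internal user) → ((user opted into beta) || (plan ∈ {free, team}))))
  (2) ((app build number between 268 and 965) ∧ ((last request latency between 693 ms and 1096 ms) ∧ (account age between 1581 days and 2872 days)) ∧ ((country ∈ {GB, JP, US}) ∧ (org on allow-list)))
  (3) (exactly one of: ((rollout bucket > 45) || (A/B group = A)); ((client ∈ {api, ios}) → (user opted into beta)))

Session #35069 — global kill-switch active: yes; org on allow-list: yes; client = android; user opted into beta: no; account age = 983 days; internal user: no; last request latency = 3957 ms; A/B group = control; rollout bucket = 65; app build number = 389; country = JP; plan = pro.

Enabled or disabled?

Atomic conditions:
  user opted into beta: no → false
  NOT global kill-switch active: yes → false
  internal user: no → false
  plan ∈ {free, team}: pro is not in the set → false
  app build number between 268 and 965: 389 in [268, 965] is true
  last request latency between 693 ms and 1096 ms: 3957 in [693, 1096] is false
  account age between 1581 days and 2872 days: 983 in [1581, 2872] is false
  country ∈ {GB, JP, US}: JP is in the set → true
  org on allow-list: yes → true
  rollout bucket > 45: 65 > 45 is true
  A/B group = A: control == A is false
  client ∈ {api, ios}: android is not in the set → false
Combine:
[1.1.1.1.1] false OR false = false
[1.1.1.1] NOT false = true
[1.1.1] NOT true = false
[1.1] NOT false = true
[1.2.2] false OR false = false
[1.2] false → false (antecedent false ⇒ implication holds) = true
[1] true AND true = true
[2.2] false AND false = false
[2.3] true AND true = true
[2] true AND false AND true = false
[3.1] true OR false = true
[3.2] false → false (antecedent false ⇒ implication holds) = true
[3] exactly-one(true, true) = false
[root] true OR false OR false = true
Overall: true → enabled

Enabled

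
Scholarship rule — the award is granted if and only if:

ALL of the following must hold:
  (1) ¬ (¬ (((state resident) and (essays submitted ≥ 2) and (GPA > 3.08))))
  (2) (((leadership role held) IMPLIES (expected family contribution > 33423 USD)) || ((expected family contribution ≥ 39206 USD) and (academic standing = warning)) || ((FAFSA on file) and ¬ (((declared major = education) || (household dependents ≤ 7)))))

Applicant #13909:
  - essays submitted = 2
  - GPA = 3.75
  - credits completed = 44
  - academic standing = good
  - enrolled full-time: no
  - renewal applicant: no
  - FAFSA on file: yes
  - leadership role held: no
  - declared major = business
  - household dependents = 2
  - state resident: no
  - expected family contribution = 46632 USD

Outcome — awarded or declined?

Declined

Atomic conditions:
  state resident: no → false
  essays submitted ≥ 2: 2 ≥ 2 is true
  GPA > 3.08: 3.75 > 3.08 is true
  leadership role held: no → false
  expected family contribution > 33423 USD: 46632 > 33423 is true
  expected family contribution ≥ 39206 USD: 46632 ≥ 39206 is true
  academic standing = warning: good == warning is false
  FAFSA on file: yes → true
  declared major = education: business == education is false
  household dependents ≤ 7: 2 ≤ 7 is true
Combine:
[1.1.1] false AND true AND true = false
[1.1] NOT false = true
[1] NOT true = false
[2.1] false → true (antecedent false ⇒ implication holds) = true
[2.2] true AND false = false
[2.3.2.1] false OR true = true
[2.3.2] NOT true = false
[2.3] true AND false = false
[2] true OR false OR false = true
[root] false AND true = false
Overall: false → declined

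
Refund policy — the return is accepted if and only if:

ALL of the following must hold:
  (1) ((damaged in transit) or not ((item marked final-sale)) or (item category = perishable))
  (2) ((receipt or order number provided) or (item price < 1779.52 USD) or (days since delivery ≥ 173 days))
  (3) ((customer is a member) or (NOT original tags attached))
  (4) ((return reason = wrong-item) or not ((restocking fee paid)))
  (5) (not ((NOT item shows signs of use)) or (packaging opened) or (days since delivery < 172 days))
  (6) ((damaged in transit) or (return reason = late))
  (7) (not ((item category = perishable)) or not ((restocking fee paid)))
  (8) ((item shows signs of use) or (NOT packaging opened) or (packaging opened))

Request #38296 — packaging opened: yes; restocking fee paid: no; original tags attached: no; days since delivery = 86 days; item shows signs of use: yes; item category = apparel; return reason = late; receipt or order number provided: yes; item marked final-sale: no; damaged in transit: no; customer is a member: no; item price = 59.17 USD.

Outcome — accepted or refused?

Accepted

Atomic conditions:
  damaged in transit: no → false
  item marked final-sale: no → false
  item category = perishable: apparel == perishable is false
  receipt or order number provided: yes → true
  item price < 1779.52 USD: 59.17 < 1779.52 is true
  days since delivery ≥ 173 days: 86 ≥ 173 is false
  customer is a member: no → false
  NOT original tags attached: no → true
  return reason = wrong-item: late == wrong-item is false
  restocking fee paid: no → false
  NOT item shows signs of use: yes → false
  packaging opened: yes → true
  days since delivery < 172 days: 86 < 172 is true
  return reason = late: late == late is true
  item shows signs of use: yes → true
  NOT packaging opened: yes → false
Combine:
[1.2] NOT false = true
[1] false OR true OR false = true
[2] true OR true OR false = true
[3] false OR true = true
[4.2] NOT false = true
[4] false OR true = true
[5.1] NOT false = true
[5] true OR true OR true = true
[6] false OR true = true
[7.1] NOT false = true
[7.2] NOT false = true
[7] true OR true = true
[8] true OR false OR true = true
[root] true AND true AND true AND true AND true AND true AND true AND true = true
Overall: true → accepted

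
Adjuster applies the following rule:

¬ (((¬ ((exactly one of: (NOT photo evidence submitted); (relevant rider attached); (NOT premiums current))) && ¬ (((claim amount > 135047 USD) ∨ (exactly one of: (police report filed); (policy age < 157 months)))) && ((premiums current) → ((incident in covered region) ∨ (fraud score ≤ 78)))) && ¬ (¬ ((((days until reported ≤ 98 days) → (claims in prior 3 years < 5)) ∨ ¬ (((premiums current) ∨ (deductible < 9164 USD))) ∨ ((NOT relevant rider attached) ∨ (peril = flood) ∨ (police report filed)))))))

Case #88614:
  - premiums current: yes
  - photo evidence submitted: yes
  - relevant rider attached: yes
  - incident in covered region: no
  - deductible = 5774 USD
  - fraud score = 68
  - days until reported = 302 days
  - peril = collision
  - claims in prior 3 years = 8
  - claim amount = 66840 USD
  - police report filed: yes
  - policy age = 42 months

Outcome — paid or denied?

Atomic conditions:
  NOT photo evidence submitted: yes → false
  relevant rider attached: yes → true
  NOT premiums current: yes → false
  claim amount > 135047 USD: 66840 > 135047 is false
  police report filed: yes → true
  policy age < 157 months: 42 < 157 is true
  premiums current: yes → true
  incident in covered region: no → false
  fraud score ≤ 78: 68 ≤ 78 is true
  days until reported ≤ 98 days: 302 ≤ 98 is false
  claims in prior 3 years < 5: 8 < 5 is false
  deductible < 9164 USD: 5774 < 9164 is true
  NOT relevant rider attached: yes → false
  peril = flood: collision == flood is false
Combine:
[1.1.1.1] exactly-one(false, true, false) = true
[1.1.1] NOT true = false
[1.1.2.1.2] exactly-one(true, true) = false
[1.1.2.1] false OR false = false
[1.1.2] NOT false = true
[1.1.3.2] false OR true = true
[1.1.3] true → true = true
[1.1] false AND true AND true = false
[1.2.1.1.1] false → false (antecedent false ⇒ implication holds) = true
[1.2.1.1.2.1] true OR true = true
[1.2.1.1.2] NOT true = false
[1.2.1.1.3] false OR false OR true = true
[1.2.1.1] true OR false OR true = true
[1.2.1] NOT true = false
[1.2] NOT false = true
[1] false AND true = false
[root] NOT false = true
Overall: true → paid

Paid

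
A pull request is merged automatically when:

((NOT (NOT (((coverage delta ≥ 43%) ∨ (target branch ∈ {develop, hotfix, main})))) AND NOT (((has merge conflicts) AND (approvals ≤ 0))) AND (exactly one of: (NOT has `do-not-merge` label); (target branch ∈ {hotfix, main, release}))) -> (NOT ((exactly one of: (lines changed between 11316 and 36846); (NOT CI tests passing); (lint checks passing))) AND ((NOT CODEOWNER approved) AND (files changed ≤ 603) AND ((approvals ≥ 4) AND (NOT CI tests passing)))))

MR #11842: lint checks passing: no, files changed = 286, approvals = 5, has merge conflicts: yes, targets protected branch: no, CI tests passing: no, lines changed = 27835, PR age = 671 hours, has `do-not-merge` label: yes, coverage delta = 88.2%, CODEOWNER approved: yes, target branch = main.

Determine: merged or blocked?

Blocked

Atomic conditions:
  coverage delta ≥ 43%: 88.2 ≥ 43 is true
  target branch ∈ {develop, hotfix, main}: main is in the set → true
  has merge conflicts: yes → true
  approvals ≤ 0: 5 ≤ 0 is false
  NOT has `do-not-merge` label: yes → false
  target branch ∈ {hotfix, main, release}: main is in the set → true
  lines changed between 11316 and 36846: 27835 in [11316, 36846] is true
  NOT CI tests passing: no → true
  lint checks passing: no → false
  NOT CODEOWNER approved: yes → false
  files changed ≤ 603: 286 ≤ 603 is true
  approvals ≥ 4: 5 ≥ 4 is true
Combine:
[1.1.1.1] true OR true = true
[1.1.1] NOT true = false
[1.1] NOT false = true
[1.2.1] true AND false = false
[1.2] NOT false = true
[1.3] exactly-one(false, true) = true
[1] true AND true AND true = true
[2.1.1] exactly-one(true, true, false) = false
[2.1] NOT false = true
[2.2.3] true AND true = true
[2.2] false AND true AND true = false
[2] true AND false = false
[root] true → false = false
Overall: false → blocked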